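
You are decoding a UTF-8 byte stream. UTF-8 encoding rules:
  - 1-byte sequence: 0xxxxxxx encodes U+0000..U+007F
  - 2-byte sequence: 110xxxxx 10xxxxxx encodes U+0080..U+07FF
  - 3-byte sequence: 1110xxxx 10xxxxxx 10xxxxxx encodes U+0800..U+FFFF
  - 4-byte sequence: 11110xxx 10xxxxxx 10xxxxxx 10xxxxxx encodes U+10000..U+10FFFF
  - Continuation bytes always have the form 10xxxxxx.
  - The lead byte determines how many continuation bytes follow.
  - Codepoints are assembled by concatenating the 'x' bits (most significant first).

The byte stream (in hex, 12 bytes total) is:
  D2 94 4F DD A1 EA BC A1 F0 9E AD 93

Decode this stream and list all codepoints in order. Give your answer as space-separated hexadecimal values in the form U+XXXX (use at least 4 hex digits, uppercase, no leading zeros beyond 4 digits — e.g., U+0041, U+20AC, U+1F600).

Answer: U+0494 U+004F U+0761 U+AF21 U+1EB53

Derivation:
Byte[0]=D2: 2-byte lead, need 1 cont bytes. acc=0x12
Byte[1]=94: continuation. acc=(acc<<6)|0x14=0x494
Completed: cp=U+0494 (starts at byte 0)
Byte[2]=4F: 1-byte ASCII. cp=U+004F
Byte[3]=DD: 2-byte lead, need 1 cont bytes. acc=0x1D
Byte[4]=A1: continuation. acc=(acc<<6)|0x21=0x761
Completed: cp=U+0761 (starts at byte 3)
Byte[5]=EA: 3-byte lead, need 2 cont bytes. acc=0xA
Byte[6]=BC: continuation. acc=(acc<<6)|0x3C=0x2BC
Byte[7]=A1: continuation. acc=(acc<<6)|0x21=0xAF21
Completed: cp=U+AF21 (starts at byte 5)
Byte[8]=F0: 4-byte lead, need 3 cont bytes. acc=0x0
Byte[9]=9E: continuation. acc=(acc<<6)|0x1E=0x1E
Byte[10]=AD: continuation. acc=(acc<<6)|0x2D=0x7AD
Byte[11]=93: continuation. acc=(acc<<6)|0x13=0x1EB53
Completed: cp=U+1EB53 (starts at byte 8)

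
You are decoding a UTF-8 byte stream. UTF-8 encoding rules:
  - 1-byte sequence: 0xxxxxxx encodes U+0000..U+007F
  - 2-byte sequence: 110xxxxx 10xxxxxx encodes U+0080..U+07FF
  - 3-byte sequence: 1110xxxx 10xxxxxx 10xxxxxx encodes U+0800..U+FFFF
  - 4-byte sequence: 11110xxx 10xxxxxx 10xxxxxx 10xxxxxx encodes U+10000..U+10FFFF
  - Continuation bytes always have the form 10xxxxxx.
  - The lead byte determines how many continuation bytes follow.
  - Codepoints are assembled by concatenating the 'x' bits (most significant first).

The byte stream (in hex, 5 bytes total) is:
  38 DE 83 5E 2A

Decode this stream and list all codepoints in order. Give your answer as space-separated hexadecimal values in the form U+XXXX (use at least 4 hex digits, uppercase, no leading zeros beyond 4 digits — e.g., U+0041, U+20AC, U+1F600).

Byte[0]=38: 1-byte ASCII. cp=U+0038
Byte[1]=DE: 2-byte lead, need 1 cont bytes. acc=0x1E
Byte[2]=83: continuation. acc=(acc<<6)|0x03=0x783
Completed: cp=U+0783 (starts at byte 1)
Byte[3]=5E: 1-byte ASCII. cp=U+005E
Byte[4]=2A: 1-byte ASCII. cp=U+002A

Answer: U+0038 U+0783 U+005E U+002A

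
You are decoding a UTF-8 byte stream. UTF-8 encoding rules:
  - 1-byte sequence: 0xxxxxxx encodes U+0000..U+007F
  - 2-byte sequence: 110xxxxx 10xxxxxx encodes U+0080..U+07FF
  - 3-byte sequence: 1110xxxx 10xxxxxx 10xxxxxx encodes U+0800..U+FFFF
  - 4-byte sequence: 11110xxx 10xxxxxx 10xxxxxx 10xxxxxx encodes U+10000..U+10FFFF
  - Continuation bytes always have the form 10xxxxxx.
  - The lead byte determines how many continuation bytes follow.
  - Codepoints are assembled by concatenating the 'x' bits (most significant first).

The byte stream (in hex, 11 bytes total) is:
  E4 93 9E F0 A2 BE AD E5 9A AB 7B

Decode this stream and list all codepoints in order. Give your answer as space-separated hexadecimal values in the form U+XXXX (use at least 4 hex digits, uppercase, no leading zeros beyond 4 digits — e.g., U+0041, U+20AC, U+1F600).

Answer: U+44DE U+22FAD U+56AB U+007B

Derivation:
Byte[0]=E4: 3-byte lead, need 2 cont bytes. acc=0x4
Byte[1]=93: continuation. acc=(acc<<6)|0x13=0x113
Byte[2]=9E: continuation. acc=(acc<<6)|0x1E=0x44DE
Completed: cp=U+44DE (starts at byte 0)
Byte[3]=F0: 4-byte lead, need 3 cont bytes. acc=0x0
Byte[4]=A2: continuation. acc=(acc<<6)|0x22=0x22
Byte[5]=BE: continuation. acc=(acc<<6)|0x3E=0x8BE
Byte[6]=AD: continuation. acc=(acc<<6)|0x2D=0x22FAD
Completed: cp=U+22FAD (starts at byte 3)
Byte[7]=E5: 3-byte lead, need 2 cont bytes. acc=0x5
Byte[8]=9A: continuation. acc=(acc<<6)|0x1A=0x15A
Byte[9]=AB: continuation. acc=(acc<<6)|0x2B=0x56AB
Completed: cp=U+56AB (starts at byte 7)
Byte[10]=7B: 1-byte ASCII. cp=U+007B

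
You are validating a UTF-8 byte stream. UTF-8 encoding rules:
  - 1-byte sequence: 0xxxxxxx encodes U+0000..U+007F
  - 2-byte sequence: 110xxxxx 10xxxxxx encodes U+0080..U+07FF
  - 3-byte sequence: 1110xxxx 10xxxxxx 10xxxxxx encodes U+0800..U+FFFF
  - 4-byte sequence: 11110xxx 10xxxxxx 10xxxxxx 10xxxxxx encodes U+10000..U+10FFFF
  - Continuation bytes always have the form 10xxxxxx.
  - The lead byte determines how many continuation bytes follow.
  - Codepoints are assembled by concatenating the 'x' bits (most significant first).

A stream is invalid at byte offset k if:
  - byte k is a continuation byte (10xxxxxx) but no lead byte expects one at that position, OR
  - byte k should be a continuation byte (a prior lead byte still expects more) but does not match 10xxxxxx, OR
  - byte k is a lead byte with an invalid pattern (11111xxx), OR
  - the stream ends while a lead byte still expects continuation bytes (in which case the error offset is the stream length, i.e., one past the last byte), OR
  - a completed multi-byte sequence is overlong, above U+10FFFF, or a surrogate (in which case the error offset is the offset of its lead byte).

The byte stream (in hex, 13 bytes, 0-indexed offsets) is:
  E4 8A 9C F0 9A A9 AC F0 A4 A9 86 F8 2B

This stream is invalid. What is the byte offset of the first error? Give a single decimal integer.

Byte[0]=E4: 3-byte lead, need 2 cont bytes. acc=0x4
Byte[1]=8A: continuation. acc=(acc<<6)|0x0A=0x10A
Byte[2]=9C: continuation. acc=(acc<<6)|0x1C=0x429C
Completed: cp=U+429C (starts at byte 0)
Byte[3]=F0: 4-byte lead, need 3 cont bytes. acc=0x0
Byte[4]=9A: continuation. acc=(acc<<6)|0x1A=0x1A
Byte[5]=A9: continuation. acc=(acc<<6)|0x29=0x6A9
Byte[6]=AC: continuation. acc=(acc<<6)|0x2C=0x1AA6C
Completed: cp=U+1AA6C (starts at byte 3)
Byte[7]=F0: 4-byte lead, need 3 cont bytes. acc=0x0
Byte[8]=A4: continuation. acc=(acc<<6)|0x24=0x24
Byte[9]=A9: continuation. acc=(acc<<6)|0x29=0x929
Byte[10]=86: continuation. acc=(acc<<6)|0x06=0x24A46
Completed: cp=U+24A46 (starts at byte 7)
Byte[11]=F8: INVALID lead byte (not 0xxx/110x/1110/11110)

Answer: 11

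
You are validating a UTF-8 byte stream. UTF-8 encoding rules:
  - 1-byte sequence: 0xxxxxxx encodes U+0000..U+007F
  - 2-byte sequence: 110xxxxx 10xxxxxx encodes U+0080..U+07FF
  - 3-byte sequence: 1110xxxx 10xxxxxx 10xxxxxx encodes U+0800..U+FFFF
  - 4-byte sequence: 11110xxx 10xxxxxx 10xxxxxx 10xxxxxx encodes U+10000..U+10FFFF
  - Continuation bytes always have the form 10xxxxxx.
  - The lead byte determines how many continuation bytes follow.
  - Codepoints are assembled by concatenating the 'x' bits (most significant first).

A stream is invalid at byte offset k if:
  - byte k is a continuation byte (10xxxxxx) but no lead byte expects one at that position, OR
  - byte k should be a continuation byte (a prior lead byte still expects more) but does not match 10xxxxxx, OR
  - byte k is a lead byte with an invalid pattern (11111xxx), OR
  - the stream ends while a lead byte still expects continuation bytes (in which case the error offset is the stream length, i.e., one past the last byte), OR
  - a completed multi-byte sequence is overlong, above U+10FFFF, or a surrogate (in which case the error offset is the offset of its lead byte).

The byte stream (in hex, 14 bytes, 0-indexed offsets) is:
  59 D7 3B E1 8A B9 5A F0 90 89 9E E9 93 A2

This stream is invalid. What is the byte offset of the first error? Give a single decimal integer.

Byte[0]=59: 1-byte ASCII. cp=U+0059
Byte[1]=D7: 2-byte lead, need 1 cont bytes. acc=0x17
Byte[2]=3B: expected 10xxxxxx continuation. INVALID

Answer: 2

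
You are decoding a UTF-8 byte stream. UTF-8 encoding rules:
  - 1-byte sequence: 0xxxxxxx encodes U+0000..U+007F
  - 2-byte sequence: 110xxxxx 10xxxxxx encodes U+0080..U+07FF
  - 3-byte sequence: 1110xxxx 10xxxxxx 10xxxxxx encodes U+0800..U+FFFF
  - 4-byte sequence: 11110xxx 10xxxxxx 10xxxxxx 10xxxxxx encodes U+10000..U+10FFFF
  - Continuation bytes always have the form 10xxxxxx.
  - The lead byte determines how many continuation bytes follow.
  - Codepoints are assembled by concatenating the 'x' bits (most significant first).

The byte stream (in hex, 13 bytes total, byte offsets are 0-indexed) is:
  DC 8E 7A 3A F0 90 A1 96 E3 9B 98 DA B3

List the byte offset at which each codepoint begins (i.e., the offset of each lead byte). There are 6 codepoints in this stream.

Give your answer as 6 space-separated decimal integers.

Byte[0]=DC: 2-byte lead, need 1 cont bytes. acc=0x1C
Byte[1]=8E: continuation. acc=(acc<<6)|0x0E=0x70E
Completed: cp=U+070E (starts at byte 0)
Byte[2]=7A: 1-byte ASCII. cp=U+007A
Byte[3]=3A: 1-byte ASCII. cp=U+003A
Byte[4]=F0: 4-byte lead, need 3 cont bytes. acc=0x0
Byte[5]=90: continuation. acc=(acc<<6)|0x10=0x10
Byte[6]=A1: continuation. acc=(acc<<6)|0x21=0x421
Byte[7]=96: continuation. acc=(acc<<6)|0x16=0x10856
Completed: cp=U+10856 (starts at byte 4)
Byte[8]=E3: 3-byte lead, need 2 cont bytes. acc=0x3
Byte[9]=9B: continuation. acc=(acc<<6)|0x1B=0xDB
Byte[10]=98: continuation. acc=(acc<<6)|0x18=0x36D8
Completed: cp=U+36D8 (starts at byte 8)
Byte[11]=DA: 2-byte lead, need 1 cont bytes. acc=0x1A
Byte[12]=B3: continuation. acc=(acc<<6)|0x33=0x6B3
Completed: cp=U+06B3 (starts at byte 11)

Answer: 0 2 3 4 8 11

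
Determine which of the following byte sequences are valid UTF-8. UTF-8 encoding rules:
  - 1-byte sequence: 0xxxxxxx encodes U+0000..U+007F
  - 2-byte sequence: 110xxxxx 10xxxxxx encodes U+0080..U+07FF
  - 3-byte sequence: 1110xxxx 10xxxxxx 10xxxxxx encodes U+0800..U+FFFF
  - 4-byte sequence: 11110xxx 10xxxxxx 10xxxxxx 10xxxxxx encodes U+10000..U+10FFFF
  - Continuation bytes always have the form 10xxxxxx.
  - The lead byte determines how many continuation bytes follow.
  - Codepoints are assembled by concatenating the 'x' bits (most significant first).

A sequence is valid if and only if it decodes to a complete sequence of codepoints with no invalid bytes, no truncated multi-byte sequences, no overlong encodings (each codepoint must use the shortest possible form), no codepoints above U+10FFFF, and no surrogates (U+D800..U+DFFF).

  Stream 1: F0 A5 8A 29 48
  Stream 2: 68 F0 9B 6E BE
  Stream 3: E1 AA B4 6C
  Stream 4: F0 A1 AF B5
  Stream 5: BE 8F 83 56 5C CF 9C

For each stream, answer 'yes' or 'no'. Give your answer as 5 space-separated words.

Answer: no no yes yes no

Derivation:
Stream 1: error at byte offset 3. INVALID
Stream 2: error at byte offset 3. INVALID
Stream 3: decodes cleanly. VALID
Stream 4: decodes cleanly. VALID
Stream 5: error at byte offset 0. INVALID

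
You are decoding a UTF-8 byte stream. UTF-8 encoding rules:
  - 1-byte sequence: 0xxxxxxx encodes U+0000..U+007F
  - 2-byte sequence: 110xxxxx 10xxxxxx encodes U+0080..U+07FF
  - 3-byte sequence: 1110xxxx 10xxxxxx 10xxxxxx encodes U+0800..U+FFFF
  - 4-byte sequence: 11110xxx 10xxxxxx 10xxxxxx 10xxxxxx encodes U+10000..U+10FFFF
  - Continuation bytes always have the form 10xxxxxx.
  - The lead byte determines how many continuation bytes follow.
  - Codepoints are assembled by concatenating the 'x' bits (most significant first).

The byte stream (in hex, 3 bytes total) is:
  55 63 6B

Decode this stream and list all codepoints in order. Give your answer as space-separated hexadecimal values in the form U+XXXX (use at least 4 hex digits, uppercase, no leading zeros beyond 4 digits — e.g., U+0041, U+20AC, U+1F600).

Answer: U+0055 U+0063 U+006B

Derivation:
Byte[0]=55: 1-byte ASCII. cp=U+0055
Byte[1]=63: 1-byte ASCII. cp=U+0063
Byte[2]=6B: 1-byte ASCII. cp=U+006B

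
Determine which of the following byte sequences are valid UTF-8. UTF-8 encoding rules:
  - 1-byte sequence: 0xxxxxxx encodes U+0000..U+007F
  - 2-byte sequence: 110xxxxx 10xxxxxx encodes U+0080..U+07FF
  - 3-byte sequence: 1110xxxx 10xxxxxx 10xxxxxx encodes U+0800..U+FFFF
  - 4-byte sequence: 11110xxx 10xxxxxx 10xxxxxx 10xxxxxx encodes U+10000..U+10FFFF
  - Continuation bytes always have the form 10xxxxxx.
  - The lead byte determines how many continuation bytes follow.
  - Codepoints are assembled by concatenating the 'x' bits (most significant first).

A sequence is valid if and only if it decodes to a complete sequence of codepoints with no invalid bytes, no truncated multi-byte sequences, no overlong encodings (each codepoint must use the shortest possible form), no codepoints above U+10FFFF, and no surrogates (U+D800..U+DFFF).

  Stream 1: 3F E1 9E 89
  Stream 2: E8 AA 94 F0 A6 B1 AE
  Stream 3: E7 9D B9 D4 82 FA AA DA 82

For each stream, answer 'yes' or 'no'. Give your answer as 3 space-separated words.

Stream 1: decodes cleanly. VALID
Stream 2: decodes cleanly. VALID
Stream 3: error at byte offset 5. INVALID

Answer: yes yes no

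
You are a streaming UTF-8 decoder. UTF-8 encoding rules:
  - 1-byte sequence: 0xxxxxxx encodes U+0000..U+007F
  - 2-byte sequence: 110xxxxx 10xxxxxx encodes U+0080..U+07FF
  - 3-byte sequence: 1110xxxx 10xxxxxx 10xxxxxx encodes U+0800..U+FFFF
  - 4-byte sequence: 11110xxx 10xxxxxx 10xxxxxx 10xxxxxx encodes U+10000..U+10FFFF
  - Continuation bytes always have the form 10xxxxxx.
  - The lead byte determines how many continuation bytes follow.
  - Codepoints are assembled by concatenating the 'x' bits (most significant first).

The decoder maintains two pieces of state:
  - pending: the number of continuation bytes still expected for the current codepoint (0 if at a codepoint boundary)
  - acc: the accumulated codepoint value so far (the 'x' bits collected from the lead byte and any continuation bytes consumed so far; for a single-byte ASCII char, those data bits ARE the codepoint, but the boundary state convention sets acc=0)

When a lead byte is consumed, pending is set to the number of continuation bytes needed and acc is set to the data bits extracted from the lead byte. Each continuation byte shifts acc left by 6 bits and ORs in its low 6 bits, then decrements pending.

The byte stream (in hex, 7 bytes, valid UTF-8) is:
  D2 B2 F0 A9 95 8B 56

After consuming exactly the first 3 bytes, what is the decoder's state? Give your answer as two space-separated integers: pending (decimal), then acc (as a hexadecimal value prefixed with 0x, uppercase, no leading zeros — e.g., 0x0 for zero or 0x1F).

Answer: 3 0x0

Derivation:
Byte[0]=D2: 2-byte lead. pending=1, acc=0x12
Byte[1]=B2: continuation. acc=(acc<<6)|0x32=0x4B2, pending=0
Byte[2]=F0: 4-byte lead. pending=3, acc=0x0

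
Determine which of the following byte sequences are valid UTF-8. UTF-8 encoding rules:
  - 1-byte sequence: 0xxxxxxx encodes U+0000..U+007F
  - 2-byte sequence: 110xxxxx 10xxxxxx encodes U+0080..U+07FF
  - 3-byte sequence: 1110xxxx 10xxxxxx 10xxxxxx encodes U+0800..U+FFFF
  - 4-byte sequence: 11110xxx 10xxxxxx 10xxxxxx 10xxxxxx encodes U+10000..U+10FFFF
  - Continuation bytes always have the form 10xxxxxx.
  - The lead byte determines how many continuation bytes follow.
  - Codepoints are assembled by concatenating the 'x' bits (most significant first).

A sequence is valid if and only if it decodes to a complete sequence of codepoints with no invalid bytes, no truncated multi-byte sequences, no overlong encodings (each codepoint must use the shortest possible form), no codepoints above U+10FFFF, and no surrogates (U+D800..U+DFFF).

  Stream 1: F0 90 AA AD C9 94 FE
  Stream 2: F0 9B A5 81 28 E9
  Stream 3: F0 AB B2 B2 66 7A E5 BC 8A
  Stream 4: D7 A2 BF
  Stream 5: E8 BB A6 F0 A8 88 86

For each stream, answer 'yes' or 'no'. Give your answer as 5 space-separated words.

Answer: no no yes no yes

Derivation:
Stream 1: error at byte offset 6. INVALID
Stream 2: error at byte offset 6. INVALID
Stream 3: decodes cleanly. VALID
Stream 4: error at byte offset 2. INVALID
Stream 5: decodes cleanly. VALID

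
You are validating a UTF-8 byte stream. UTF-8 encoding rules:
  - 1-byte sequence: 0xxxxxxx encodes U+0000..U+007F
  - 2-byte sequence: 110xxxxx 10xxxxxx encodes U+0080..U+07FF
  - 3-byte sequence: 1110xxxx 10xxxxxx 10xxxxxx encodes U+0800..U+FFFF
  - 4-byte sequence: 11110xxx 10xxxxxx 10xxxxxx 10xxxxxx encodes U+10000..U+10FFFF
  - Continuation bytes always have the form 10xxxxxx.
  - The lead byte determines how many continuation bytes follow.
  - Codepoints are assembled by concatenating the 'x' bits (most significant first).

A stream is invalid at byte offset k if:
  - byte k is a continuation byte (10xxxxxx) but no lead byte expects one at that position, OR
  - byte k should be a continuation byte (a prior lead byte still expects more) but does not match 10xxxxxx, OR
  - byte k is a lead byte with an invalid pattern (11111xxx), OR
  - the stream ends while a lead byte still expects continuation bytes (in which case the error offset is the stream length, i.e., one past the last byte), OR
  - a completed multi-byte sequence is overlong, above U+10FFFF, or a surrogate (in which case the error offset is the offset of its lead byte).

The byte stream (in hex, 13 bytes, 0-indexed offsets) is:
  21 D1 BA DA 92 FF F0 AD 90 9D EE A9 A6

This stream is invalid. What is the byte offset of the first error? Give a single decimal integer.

Byte[0]=21: 1-byte ASCII. cp=U+0021
Byte[1]=D1: 2-byte lead, need 1 cont bytes. acc=0x11
Byte[2]=BA: continuation. acc=(acc<<6)|0x3A=0x47A
Completed: cp=U+047A (starts at byte 1)
Byte[3]=DA: 2-byte lead, need 1 cont bytes. acc=0x1A
Byte[4]=92: continuation. acc=(acc<<6)|0x12=0x692
Completed: cp=U+0692 (starts at byte 3)
Byte[5]=FF: INVALID lead byte (not 0xxx/110x/1110/11110)

Answer: 5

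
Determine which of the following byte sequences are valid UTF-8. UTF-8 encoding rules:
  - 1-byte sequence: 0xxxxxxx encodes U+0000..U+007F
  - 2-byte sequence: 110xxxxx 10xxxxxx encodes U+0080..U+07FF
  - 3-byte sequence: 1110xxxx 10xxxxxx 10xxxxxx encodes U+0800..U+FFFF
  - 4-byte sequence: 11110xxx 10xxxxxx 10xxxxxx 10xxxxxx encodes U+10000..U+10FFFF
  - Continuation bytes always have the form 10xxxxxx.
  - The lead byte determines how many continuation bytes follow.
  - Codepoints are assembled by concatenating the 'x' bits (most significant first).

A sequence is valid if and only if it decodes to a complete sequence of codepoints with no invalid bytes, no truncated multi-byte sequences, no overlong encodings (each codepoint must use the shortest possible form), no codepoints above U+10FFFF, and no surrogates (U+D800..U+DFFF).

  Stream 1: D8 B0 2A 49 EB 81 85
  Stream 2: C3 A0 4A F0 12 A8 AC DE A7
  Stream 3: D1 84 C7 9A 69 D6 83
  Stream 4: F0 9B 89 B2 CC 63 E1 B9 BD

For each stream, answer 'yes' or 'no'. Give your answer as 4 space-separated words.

Answer: yes no yes no

Derivation:
Stream 1: decodes cleanly. VALID
Stream 2: error at byte offset 4. INVALID
Stream 3: decodes cleanly. VALID
Stream 4: error at byte offset 5. INVALID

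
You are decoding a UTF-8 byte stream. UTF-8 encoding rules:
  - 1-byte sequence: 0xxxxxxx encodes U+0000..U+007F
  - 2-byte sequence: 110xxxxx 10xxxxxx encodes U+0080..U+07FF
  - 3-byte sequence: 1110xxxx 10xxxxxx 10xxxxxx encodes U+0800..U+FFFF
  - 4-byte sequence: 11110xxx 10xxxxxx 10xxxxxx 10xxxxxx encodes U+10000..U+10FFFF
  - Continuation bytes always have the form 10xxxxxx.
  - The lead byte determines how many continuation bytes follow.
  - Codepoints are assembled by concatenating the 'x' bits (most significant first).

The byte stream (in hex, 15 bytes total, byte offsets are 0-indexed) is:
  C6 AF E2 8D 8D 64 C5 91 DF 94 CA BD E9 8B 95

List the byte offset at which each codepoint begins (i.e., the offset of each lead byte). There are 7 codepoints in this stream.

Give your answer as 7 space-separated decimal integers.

Answer: 0 2 5 6 8 10 12

Derivation:
Byte[0]=C6: 2-byte lead, need 1 cont bytes. acc=0x6
Byte[1]=AF: continuation. acc=(acc<<6)|0x2F=0x1AF
Completed: cp=U+01AF (starts at byte 0)
Byte[2]=E2: 3-byte lead, need 2 cont bytes. acc=0x2
Byte[3]=8D: continuation. acc=(acc<<6)|0x0D=0x8D
Byte[4]=8D: continuation. acc=(acc<<6)|0x0D=0x234D
Completed: cp=U+234D (starts at byte 2)
Byte[5]=64: 1-byte ASCII. cp=U+0064
Byte[6]=C5: 2-byte lead, need 1 cont bytes. acc=0x5
Byte[7]=91: continuation. acc=(acc<<6)|0x11=0x151
Completed: cp=U+0151 (starts at byte 6)
Byte[8]=DF: 2-byte lead, need 1 cont bytes. acc=0x1F
Byte[9]=94: continuation. acc=(acc<<6)|0x14=0x7D4
Completed: cp=U+07D4 (starts at byte 8)
Byte[10]=CA: 2-byte lead, need 1 cont bytes. acc=0xA
Byte[11]=BD: continuation. acc=(acc<<6)|0x3D=0x2BD
Completed: cp=U+02BD (starts at byte 10)
Byte[12]=E9: 3-byte lead, need 2 cont bytes. acc=0x9
Byte[13]=8B: continuation. acc=(acc<<6)|0x0B=0x24B
Byte[14]=95: continuation. acc=(acc<<6)|0x15=0x92D5
Completed: cp=U+92D5 (starts at byte 12)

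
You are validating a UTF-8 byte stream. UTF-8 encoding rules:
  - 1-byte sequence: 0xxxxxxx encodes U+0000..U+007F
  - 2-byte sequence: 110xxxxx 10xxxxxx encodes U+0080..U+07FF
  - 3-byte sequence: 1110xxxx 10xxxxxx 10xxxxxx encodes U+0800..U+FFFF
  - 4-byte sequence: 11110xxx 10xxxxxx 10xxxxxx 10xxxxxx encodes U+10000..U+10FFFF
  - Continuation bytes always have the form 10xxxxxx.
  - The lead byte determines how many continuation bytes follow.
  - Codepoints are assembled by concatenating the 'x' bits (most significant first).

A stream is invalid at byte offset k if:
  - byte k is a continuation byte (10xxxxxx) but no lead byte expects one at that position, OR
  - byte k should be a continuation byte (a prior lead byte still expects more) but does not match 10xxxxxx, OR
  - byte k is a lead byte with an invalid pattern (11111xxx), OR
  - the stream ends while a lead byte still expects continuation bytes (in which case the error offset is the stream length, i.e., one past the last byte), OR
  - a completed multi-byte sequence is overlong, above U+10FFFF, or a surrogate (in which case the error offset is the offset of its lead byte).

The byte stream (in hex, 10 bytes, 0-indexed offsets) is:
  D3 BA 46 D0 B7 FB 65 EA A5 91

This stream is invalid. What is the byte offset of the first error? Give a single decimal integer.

Byte[0]=D3: 2-byte lead, need 1 cont bytes. acc=0x13
Byte[1]=BA: continuation. acc=(acc<<6)|0x3A=0x4FA
Completed: cp=U+04FA (starts at byte 0)
Byte[2]=46: 1-byte ASCII. cp=U+0046
Byte[3]=D0: 2-byte lead, need 1 cont bytes. acc=0x10
Byte[4]=B7: continuation. acc=(acc<<6)|0x37=0x437
Completed: cp=U+0437 (starts at byte 3)
Byte[5]=FB: INVALID lead byte (not 0xxx/110x/1110/11110)

Answer: 5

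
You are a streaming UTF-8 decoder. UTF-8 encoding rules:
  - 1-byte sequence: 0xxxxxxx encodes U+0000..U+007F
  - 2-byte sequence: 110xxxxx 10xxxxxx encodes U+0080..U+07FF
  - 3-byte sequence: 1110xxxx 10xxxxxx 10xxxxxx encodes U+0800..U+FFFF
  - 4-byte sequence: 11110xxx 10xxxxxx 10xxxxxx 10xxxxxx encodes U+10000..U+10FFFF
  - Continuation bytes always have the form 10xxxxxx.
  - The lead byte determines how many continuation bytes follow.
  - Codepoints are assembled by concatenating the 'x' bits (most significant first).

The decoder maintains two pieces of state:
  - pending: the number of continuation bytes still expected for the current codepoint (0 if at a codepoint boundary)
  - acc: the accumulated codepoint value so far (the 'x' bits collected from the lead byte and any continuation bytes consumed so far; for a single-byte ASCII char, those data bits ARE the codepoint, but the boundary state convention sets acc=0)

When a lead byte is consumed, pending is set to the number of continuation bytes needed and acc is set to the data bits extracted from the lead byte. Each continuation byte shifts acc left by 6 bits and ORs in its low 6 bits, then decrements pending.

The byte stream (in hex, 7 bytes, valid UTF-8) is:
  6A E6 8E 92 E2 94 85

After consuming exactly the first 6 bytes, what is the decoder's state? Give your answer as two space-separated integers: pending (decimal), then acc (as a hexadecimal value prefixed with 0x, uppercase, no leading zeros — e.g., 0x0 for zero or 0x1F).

Answer: 1 0x94

Derivation:
Byte[0]=6A: 1-byte. pending=0, acc=0x0
Byte[1]=E6: 3-byte lead. pending=2, acc=0x6
Byte[2]=8E: continuation. acc=(acc<<6)|0x0E=0x18E, pending=1
Byte[3]=92: continuation. acc=(acc<<6)|0x12=0x6392, pending=0
Byte[4]=E2: 3-byte lead. pending=2, acc=0x2
Byte[5]=94: continuation. acc=(acc<<6)|0x14=0x94, pending=1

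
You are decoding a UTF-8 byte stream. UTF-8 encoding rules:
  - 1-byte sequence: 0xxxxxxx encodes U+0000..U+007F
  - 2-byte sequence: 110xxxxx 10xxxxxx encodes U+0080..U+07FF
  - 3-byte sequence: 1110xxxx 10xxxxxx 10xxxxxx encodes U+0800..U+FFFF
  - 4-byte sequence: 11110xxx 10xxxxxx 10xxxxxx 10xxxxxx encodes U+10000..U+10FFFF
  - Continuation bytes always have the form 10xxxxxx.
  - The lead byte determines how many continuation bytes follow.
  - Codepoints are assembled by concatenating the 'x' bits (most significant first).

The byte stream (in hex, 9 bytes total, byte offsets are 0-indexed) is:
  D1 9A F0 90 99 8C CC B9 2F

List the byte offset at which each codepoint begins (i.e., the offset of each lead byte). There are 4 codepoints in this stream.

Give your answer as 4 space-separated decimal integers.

Answer: 0 2 6 8

Derivation:
Byte[0]=D1: 2-byte lead, need 1 cont bytes. acc=0x11
Byte[1]=9A: continuation. acc=(acc<<6)|0x1A=0x45A
Completed: cp=U+045A (starts at byte 0)
Byte[2]=F0: 4-byte lead, need 3 cont bytes. acc=0x0
Byte[3]=90: continuation. acc=(acc<<6)|0x10=0x10
Byte[4]=99: continuation. acc=(acc<<6)|0x19=0x419
Byte[5]=8C: continuation. acc=(acc<<6)|0x0C=0x1064C
Completed: cp=U+1064C (starts at byte 2)
Byte[6]=CC: 2-byte lead, need 1 cont bytes. acc=0xC
Byte[7]=B9: continuation. acc=(acc<<6)|0x39=0x339
Completed: cp=U+0339 (starts at byte 6)
Byte[8]=2F: 1-byte ASCII. cp=U+002F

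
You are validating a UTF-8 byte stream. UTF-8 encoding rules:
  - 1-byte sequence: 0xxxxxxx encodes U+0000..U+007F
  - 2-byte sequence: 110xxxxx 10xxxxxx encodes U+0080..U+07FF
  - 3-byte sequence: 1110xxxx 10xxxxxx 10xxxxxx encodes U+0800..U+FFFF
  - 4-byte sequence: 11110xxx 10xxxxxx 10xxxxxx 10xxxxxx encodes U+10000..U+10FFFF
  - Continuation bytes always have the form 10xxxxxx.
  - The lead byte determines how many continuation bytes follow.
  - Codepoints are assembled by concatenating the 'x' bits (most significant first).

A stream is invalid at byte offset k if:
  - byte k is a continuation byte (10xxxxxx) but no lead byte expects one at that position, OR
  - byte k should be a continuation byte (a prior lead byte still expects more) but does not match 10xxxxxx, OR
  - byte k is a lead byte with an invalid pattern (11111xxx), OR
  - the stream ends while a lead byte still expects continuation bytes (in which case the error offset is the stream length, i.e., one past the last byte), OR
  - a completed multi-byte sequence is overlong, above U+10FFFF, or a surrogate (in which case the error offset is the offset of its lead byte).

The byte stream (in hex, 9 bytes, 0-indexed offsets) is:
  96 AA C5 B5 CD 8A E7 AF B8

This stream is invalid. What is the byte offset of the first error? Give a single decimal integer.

Answer: 0

Derivation:
Byte[0]=96: INVALID lead byte (not 0xxx/110x/1110/11110)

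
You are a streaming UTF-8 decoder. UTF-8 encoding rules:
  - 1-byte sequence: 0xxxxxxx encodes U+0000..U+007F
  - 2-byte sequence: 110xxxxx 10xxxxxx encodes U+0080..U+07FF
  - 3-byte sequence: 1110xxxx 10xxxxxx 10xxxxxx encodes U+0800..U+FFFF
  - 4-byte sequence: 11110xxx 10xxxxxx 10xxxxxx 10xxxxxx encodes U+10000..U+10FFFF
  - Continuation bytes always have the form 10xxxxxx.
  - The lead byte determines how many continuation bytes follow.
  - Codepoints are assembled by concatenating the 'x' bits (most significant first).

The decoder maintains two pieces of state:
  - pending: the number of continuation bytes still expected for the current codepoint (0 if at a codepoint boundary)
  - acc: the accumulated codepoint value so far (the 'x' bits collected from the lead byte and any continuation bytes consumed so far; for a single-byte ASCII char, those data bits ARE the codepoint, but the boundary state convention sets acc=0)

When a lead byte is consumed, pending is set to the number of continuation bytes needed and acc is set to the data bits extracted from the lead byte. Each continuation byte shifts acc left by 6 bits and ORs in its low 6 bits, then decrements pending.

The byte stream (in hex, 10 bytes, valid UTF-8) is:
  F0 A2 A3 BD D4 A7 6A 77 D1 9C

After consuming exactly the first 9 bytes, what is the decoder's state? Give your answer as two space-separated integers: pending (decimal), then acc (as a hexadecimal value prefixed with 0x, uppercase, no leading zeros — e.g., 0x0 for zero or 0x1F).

Answer: 1 0x11

Derivation:
Byte[0]=F0: 4-byte lead. pending=3, acc=0x0
Byte[1]=A2: continuation. acc=(acc<<6)|0x22=0x22, pending=2
Byte[2]=A3: continuation. acc=(acc<<6)|0x23=0x8A3, pending=1
Byte[3]=BD: continuation. acc=(acc<<6)|0x3D=0x228FD, pending=0
Byte[4]=D4: 2-byte lead. pending=1, acc=0x14
Byte[5]=A7: continuation. acc=(acc<<6)|0x27=0x527, pending=0
Byte[6]=6A: 1-byte. pending=0, acc=0x0
Byte[7]=77: 1-byte. pending=0, acc=0x0
Byte[8]=D1: 2-byte lead. pending=1, acc=0x11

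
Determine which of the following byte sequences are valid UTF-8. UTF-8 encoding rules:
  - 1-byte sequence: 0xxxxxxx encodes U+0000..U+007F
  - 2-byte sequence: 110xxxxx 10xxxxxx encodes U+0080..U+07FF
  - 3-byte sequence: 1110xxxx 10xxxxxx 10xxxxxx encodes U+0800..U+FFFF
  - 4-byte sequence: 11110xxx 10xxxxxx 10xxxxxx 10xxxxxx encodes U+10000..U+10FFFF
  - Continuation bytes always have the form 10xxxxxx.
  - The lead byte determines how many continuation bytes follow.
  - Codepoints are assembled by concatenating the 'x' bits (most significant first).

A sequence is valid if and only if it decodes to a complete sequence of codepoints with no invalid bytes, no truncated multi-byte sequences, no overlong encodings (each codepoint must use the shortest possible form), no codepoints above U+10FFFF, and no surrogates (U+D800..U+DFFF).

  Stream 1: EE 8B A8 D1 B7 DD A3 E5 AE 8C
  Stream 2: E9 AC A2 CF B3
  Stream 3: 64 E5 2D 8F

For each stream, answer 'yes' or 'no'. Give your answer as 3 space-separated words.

Stream 1: decodes cleanly. VALID
Stream 2: decodes cleanly. VALID
Stream 3: error at byte offset 2. INVALID

Answer: yes yes no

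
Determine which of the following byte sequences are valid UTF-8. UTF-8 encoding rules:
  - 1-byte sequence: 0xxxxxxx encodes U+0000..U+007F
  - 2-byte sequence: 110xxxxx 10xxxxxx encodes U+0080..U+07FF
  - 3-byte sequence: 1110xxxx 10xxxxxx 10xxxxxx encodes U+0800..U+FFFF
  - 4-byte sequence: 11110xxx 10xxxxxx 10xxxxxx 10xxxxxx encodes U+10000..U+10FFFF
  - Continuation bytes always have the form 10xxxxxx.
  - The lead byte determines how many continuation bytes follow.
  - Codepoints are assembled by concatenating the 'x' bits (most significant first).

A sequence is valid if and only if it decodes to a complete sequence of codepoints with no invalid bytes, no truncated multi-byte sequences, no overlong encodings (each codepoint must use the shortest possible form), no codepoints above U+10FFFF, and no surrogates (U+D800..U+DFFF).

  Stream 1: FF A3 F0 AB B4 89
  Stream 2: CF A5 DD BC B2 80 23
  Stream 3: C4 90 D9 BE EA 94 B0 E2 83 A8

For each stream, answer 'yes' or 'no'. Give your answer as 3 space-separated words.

Stream 1: error at byte offset 0. INVALID
Stream 2: error at byte offset 4. INVALID
Stream 3: decodes cleanly. VALID

Answer: no no yes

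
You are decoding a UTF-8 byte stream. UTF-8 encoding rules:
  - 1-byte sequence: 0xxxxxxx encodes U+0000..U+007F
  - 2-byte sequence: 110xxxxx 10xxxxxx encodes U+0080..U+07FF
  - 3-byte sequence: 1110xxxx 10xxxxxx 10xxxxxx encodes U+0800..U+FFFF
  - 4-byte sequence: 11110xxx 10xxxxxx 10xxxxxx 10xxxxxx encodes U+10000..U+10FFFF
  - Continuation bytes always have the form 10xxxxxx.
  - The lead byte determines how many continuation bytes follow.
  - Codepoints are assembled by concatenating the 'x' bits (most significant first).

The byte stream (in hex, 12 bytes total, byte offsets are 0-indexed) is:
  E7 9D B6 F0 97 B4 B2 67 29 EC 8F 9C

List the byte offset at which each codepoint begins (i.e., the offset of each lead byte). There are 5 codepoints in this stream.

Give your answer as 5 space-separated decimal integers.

Byte[0]=E7: 3-byte lead, need 2 cont bytes. acc=0x7
Byte[1]=9D: continuation. acc=(acc<<6)|0x1D=0x1DD
Byte[2]=B6: continuation. acc=(acc<<6)|0x36=0x7776
Completed: cp=U+7776 (starts at byte 0)
Byte[3]=F0: 4-byte lead, need 3 cont bytes. acc=0x0
Byte[4]=97: continuation. acc=(acc<<6)|0x17=0x17
Byte[5]=B4: continuation. acc=(acc<<6)|0x34=0x5F4
Byte[6]=B2: continuation. acc=(acc<<6)|0x32=0x17D32
Completed: cp=U+17D32 (starts at byte 3)
Byte[7]=67: 1-byte ASCII. cp=U+0067
Byte[8]=29: 1-byte ASCII. cp=U+0029
Byte[9]=EC: 3-byte lead, need 2 cont bytes. acc=0xC
Byte[10]=8F: continuation. acc=(acc<<6)|0x0F=0x30F
Byte[11]=9C: continuation. acc=(acc<<6)|0x1C=0xC3DC
Completed: cp=U+C3DC (starts at byte 9)

Answer: 0 3 7 8 9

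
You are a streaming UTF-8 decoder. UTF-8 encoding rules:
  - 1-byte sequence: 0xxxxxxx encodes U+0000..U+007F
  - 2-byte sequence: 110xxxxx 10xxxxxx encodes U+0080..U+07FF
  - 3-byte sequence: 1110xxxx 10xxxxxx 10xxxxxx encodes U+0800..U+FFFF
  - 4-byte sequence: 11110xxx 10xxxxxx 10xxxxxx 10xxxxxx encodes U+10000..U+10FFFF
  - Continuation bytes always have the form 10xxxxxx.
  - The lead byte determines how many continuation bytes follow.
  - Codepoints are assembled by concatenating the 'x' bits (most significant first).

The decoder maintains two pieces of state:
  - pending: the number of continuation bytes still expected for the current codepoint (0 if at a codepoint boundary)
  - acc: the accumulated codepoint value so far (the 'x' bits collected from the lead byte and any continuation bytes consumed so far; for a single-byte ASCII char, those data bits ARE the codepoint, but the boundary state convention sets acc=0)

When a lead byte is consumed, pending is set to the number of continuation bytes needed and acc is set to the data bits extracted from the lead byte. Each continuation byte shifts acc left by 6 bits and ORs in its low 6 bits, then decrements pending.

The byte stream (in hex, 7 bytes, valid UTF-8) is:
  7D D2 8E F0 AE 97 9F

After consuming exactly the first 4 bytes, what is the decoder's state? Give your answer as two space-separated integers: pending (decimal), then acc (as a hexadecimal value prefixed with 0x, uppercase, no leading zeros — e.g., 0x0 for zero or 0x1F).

Answer: 3 0x0

Derivation:
Byte[0]=7D: 1-byte. pending=0, acc=0x0
Byte[1]=D2: 2-byte lead. pending=1, acc=0x12
Byte[2]=8E: continuation. acc=(acc<<6)|0x0E=0x48E, pending=0
Byte[3]=F0: 4-byte lead. pending=3, acc=0x0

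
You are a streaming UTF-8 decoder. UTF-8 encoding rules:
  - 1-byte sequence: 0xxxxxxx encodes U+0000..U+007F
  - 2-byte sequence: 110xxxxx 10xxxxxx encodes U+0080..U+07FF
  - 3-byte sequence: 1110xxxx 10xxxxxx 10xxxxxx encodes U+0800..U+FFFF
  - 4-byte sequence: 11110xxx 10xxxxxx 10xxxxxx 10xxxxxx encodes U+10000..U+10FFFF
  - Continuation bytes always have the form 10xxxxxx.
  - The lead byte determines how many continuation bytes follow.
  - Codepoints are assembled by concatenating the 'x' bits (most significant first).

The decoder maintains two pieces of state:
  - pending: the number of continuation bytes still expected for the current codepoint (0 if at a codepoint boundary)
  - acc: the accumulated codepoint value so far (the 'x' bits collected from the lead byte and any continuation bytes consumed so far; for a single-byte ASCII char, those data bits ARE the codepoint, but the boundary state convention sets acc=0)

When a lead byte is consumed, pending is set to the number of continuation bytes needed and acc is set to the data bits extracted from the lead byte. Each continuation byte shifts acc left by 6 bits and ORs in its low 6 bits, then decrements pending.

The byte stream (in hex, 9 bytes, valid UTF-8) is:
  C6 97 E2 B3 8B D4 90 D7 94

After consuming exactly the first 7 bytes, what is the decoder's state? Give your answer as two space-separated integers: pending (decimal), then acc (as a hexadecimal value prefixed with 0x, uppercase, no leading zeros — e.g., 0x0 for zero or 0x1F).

Answer: 0 0x510

Derivation:
Byte[0]=C6: 2-byte lead. pending=1, acc=0x6
Byte[1]=97: continuation. acc=(acc<<6)|0x17=0x197, pending=0
Byte[2]=E2: 3-byte lead. pending=2, acc=0x2
Byte[3]=B3: continuation. acc=(acc<<6)|0x33=0xB3, pending=1
Byte[4]=8B: continuation. acc=(acc<<6)|0x0B=0x2CCB, pending=0
Byte[5]=D4: 2-byte lead. pending=1, acc=0x14
Byte[6]=90: continuation. acc=(acc<<6)|0x10=0x510, pending=0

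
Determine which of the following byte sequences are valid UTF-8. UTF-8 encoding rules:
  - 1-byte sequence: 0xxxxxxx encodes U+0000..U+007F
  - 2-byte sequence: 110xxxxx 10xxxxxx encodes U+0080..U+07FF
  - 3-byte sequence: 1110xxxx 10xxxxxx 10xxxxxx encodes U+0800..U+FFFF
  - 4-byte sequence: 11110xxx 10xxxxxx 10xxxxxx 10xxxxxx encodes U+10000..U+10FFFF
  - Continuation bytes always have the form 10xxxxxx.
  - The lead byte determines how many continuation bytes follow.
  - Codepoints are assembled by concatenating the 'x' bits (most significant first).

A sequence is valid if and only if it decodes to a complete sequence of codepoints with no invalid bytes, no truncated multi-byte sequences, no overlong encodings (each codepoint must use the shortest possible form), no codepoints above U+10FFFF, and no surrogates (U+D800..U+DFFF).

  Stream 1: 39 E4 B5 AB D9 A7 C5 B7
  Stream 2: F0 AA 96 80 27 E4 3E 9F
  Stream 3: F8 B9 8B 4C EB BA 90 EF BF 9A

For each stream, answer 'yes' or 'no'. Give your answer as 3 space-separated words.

Answer: yes no no

Derivation:
Stream 1: decodes cleanly. VALID
Stream 2: error at byte offset 6. INVALID
Stream 3: error at byte offset 0. INVALID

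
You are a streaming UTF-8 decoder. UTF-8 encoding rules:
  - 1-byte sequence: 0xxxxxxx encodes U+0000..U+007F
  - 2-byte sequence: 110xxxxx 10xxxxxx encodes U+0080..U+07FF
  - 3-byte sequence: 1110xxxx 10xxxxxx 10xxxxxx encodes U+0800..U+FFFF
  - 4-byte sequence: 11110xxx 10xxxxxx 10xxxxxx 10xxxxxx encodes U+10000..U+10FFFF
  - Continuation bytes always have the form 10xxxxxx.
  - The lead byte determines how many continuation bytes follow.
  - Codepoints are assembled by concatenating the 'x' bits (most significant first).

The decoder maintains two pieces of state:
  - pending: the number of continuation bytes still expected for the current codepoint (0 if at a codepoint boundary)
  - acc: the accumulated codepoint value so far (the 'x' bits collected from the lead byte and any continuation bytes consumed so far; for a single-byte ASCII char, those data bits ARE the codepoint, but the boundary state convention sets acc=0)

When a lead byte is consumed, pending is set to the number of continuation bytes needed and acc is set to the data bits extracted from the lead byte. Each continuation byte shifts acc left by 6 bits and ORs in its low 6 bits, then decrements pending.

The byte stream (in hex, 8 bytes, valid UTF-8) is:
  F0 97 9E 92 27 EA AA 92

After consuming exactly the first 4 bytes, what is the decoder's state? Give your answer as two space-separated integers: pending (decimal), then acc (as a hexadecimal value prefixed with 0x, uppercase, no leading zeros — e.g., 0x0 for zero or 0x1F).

Answer: 0 0x17792

Derivation:
Byte[0]=F0: 4-byte lead. pending=3, acc=0x0
Byte[1]=97: continuation. acc=(acc<<6)|0x17=0x17, pending=2
Byte[2]=9E: continuation. acc=(acc<<6)|0x1E=0x5DE, pending=1
Byte[3]=92: continuation. acc=(acc<<6)|0x12=0x17792, pending=0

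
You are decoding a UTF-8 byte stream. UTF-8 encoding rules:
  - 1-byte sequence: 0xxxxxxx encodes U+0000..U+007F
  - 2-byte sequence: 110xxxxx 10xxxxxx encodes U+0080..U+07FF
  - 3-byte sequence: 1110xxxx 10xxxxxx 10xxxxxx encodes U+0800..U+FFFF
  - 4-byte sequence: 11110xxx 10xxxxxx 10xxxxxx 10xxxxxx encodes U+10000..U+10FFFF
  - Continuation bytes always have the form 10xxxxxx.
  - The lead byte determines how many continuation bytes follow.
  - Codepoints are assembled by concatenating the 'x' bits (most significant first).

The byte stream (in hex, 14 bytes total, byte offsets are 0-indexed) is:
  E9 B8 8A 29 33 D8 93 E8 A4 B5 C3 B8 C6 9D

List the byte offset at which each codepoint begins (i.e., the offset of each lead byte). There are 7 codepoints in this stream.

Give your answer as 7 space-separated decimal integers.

Byte[0]=E9: 3-byte lead, need 2 cont bytes. acc=0x9
Byte[1]=B8: continuation. acc=(acc<<6)|0x38=0x278
Byte[2]=8A: continuation. acc=(acc<<6)|0x0A=0x9E0A
Completed: cp=U+9E0A (starts at byte 0)
Byte[3]=29: 1-byte ASCII. cp=U+0029
Byte[4]=33: 1-byte ASCII. cp=U+0033
Byte[5]=D8: 2-byte lead, need 1 cont bytes. acc=0x18
Byte[6]=93: continuation. acc=(acc<<6)|0x13=0x613
Completed: cp=U+0613 (starts at byte 5)
Byte[7]=E8: 3-byte lead, need 2 cont bytes. acc=0x8
Byte[8]=A4: continuation. acc=(acc<<6)|0x24=0x224
Byte[9]=B5: continuation. acc=(acc<<6)|0x35=0x8935
Completed: cp=U+8935 (starts at byte 7)
Byte[10]=C3: 2-byte lead, need 1 cont bytes. acc=0x3
Byte[11]=B8: continuation. acc=(acc<<6)|0x38=0xF8
Completed: cp=U+00F8 (starts at byte 10)
Byte[12]=C6: 2-byte lead, need 1 cont bytes. acc=0x6
Byte[13]=9D: continuation. acc=(acc<<6)|0x1D=0x19D
Completed: cp=U+019D (starts at byte 12)

Answer: 0 3 4 5 7 10 12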